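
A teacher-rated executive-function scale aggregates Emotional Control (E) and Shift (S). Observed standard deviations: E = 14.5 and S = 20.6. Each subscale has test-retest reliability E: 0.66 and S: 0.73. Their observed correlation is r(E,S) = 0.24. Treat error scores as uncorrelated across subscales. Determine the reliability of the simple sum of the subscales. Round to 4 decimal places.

0.7608

Var(E+S) = 14.5² + 20.6² + 2·[14.5·20.6·0.24] = 634.61 + 143.376 = 777.986.
Because errors are independent across components, Cov(Tᵢ,Tⱼ) = Cov(Xᵢ,Xⱼ); the off-diagonal part of the true-score variance is the same as above.
True-score variance = [14.5²·0.66 + 20.6²·0.73] + 143.376 = 448.548 + 143.376 = 591.924.
Reliability = 591.924 / 777.986 = 0.7608.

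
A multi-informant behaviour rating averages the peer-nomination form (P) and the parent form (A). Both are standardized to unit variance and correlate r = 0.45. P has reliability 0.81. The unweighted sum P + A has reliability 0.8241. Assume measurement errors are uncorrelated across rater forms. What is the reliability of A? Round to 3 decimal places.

0.680

Var(P+A) = 2 + 2·0.45 = 2.900.
True-score variance = ρ_P + ρ_A + 2·0.45, so 0.8241 = (0.81 + ρ_A + 0.90) / 2.900.
ρ_A = 0.8241·2.900 − 0.81 − 0.90 = 0.680.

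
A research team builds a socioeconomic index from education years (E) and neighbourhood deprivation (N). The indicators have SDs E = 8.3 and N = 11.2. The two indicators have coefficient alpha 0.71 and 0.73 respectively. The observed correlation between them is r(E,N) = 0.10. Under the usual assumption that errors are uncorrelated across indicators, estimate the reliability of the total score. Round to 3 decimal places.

0.747

Var(E+N) = 8.3² + 11.2² + 2·[8.3·11.2·0.10] = 194.33 + 18.592 = 212.922.
Under uncorrelated errors the observed covariances equal the true-score covariances, so only the own-variance terms attenuate.
True-score variance = [8.3²·0.71 + 11.2²·0.73] + 18.592 = 140.483 + 18.592 = 159.075.
Reliability = 159.075 / 212.922 = 0.747.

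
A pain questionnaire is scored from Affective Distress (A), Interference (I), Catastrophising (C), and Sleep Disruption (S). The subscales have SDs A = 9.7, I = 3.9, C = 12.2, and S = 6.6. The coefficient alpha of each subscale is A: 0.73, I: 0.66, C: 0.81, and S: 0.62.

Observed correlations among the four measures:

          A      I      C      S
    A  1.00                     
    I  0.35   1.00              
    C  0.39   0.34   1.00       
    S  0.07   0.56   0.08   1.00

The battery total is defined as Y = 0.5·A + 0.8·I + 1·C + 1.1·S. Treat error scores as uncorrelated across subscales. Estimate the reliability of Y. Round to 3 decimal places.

Var(Y) = 0.5²·9.7² + 0.8²·3.9² + 12.2² + 1.1²·6.6² + 2·[0.4·9.7·3.9·0.35 + 0.5·9.7·12.2·0.39 + 0.55·9.7·6.6·0.07 + 0.8·3.9·12.2·0.34 + 0.88·3.9·6.6·0.56 + 1.1·12.2·6.6·0.08] = 234.804 + 127.099 = 361.903.
With uncorrelated errors the cross-covariances are all true-score covariance, so they carry over unchanged; only the diagonal terms shrink to ρᵢσᵢ².
True-score variance = [0.5²·9.7²·0.73 + 0.8²·3.9²·0.66 + 12.2²·0.81 + 1.1²·6.6²·0.62] + 127.099 = 176.835 + 127.099 = 303.934.
Reliability = 303.934 / 361.903 = 0.840.

0.840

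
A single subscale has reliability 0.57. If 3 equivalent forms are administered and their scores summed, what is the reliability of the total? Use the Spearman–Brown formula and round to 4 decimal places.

ρ_k = kρ / (1 + (k−1)ρ) = 3·0.57 / (1 + 2·0.57) = 1.710 / 2.140 = 0.7991.

0.7991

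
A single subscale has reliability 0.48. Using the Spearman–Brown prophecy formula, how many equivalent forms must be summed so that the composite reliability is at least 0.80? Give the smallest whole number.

k ≥ ρ*(1−ρ₁)/(ρ₁(1−ρ*)) = 0.80·0.52 / (0.48·0.20) = 4.333.
Smallest integer k = 5.

5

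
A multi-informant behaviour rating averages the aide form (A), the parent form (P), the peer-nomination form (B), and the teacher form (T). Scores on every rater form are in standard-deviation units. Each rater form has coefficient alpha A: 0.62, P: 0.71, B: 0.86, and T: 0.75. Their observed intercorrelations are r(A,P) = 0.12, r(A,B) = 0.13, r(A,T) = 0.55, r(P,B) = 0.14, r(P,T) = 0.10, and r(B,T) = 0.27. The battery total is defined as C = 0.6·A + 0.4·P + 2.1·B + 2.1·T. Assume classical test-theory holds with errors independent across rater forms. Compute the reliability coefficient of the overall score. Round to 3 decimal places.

0.863

Var(C) = 0.6² + 0.4² + 2.1² + 2.1² + 2·[0.24·0.12 + 1.26·0.13 + 1.26·0.55 + 0.84·0.14 + 0.84·0.10 + 4.41·0.27] = 9.34 + 4.5558 = 13.8958.
Because errors are independent across components, Cov(Tᵢ,Tⱼ) = Cov(Xᵢ,Xⱼ); the off-diagonal part of the true-score variance is the same as above.
True-score variance = [0.6²·0.62 + 0.4²·0.71 + 2.1²·0.86 + 2.1²·0.75] + 4.5558 = 7.4369 + 4.5558 = 11.9927.
Reliability = 11.9927 / 13.8958 = 0.863.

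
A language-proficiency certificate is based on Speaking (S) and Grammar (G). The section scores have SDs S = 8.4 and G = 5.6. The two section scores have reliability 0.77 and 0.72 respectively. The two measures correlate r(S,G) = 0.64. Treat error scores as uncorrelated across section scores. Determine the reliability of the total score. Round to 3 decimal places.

0.846

Var(S+G) = 8.4² + 5.6² + 2·[8.4·5.6·0.64] = 101.92 + 60.2112 = 162.131.
With uncorrelated errors the cross-covariances are all true-score covariance, so they carry over unchanged; only the diagonal terms shrink to ρᵢσᵢ².
True-score variance = [8.4²·0.77 + 5.6²·0.72] + 60.2112 = 76.9104 + 60.2112 = 137.122.
Reliability = 137.122 / 162.131 = 0.846.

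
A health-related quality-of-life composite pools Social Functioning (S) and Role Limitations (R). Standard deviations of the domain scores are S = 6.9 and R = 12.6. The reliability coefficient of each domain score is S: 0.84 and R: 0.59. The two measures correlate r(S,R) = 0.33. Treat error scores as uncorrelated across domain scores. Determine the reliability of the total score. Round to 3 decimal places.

Var(S+R) = 6.9² + 12.6² + 2·[6.9·12.6·0.33] = 206.37 + 57.3804 = 263.75.
With uncorrelated errors the cross-covariances are all true-score covariance, so they carry over unchanged; only the diagonal terms shrink to ρᵢσᵢ².
True-score variance = [6.9²·0.84 + 12.6²·0.59] + 57.3804 = 133.661 + 57.3804 = 191.041.
Reliability = 191.041 / 263.75 = 0.724.

0.724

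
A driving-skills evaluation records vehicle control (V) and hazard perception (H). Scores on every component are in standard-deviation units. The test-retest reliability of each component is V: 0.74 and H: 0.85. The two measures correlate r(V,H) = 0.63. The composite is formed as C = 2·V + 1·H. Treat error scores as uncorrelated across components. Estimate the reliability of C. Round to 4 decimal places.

Var(C) = 2² + 1 + 2·[2·0.63] = 5 + 2.52 = 7.52.
With uncorrelated errors the cross-covariances are all true-score covariance, so they carry over unchanged; only the diagonal terms shrink to ρᵢσᵢ².
True-score variance = [2²·0.74 + 0.85] + 2.52 = 3.81 + 2.52 = 6.33.
Reliability = 6.33 / 7.52 = 0.8418.

0.8418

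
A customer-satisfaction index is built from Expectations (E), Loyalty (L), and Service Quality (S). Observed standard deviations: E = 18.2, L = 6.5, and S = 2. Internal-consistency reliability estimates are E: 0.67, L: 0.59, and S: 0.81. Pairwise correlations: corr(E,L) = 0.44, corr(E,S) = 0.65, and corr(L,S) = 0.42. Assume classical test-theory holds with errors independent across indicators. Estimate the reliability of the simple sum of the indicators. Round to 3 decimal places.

0.764

Var(E+L+S) = 18.2² + 6.5² + 2² + 2·[18.2·6.5·0.44 + 18.2·2·0.65 + 6.5·2·0.42] = 377.49 + 162.344 = 539.834.
With uncorrelated errors the cross-covariances are all true-score covariance, so they carry over unchanged; only the diagonal terms shrink to ρᵢσᵢ².
True-score variance = [18.2²·0.67 + 6.5²·0.59 + 2²·0.81] + 162.344 = 250.098 + 162.344 = 412.442.
Reliability = 412.442 / 539.834 = 0.764.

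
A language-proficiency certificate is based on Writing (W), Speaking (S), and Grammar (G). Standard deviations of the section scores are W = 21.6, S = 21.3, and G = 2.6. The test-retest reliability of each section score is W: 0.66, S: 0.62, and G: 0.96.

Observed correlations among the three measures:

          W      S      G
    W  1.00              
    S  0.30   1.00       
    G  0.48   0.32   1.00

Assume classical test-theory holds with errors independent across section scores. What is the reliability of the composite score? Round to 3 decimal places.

Var(W+S+G) = 21.6² + 21.3² + 2.6² + 2·[21.6·21.3·0.30 + 21.6·2.6·0.48 + 21.3·2.6·0.32] = 927.01 + 365.405 = 1292.41.
With uncorrelated errors the cross-covariances are all true-score covariance, so they carry over unchanged; only the diagonal terms shrink to ρᵢσᵢ².
True-score variance = [21.6²·0.66 + 21.3²·0.62 + 2.6²·0.96] + 365.405 = 595.707 + 365.405 = 961.112.
Reliability = 961.112 / 1292.41 = 0.744.

0.744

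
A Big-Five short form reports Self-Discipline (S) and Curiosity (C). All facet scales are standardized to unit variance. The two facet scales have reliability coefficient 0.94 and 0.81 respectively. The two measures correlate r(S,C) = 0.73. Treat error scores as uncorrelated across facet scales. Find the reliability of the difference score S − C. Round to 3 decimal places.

0.537

Var(S−C) = 1 + 1 − 2·0.73 = 2 − 1.46 = 0.54.
Under uncorrelated errors the observed covariances equal the true-score covariances, so only the own-variance terms attenuate.
True-score variance = [0.94 + 0.81] − 1.46 = 1.75 − 1.46 = 0.29.
Reliability = 0.29 / 0.54 = 0.537.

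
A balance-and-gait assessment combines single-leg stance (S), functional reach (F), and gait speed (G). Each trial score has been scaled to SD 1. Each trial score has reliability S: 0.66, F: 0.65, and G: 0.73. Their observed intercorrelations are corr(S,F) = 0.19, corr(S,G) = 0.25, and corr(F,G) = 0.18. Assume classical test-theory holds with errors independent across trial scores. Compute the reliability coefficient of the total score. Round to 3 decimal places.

0.774

Var(S+F+G) = 3 + 2·[0.19 + 0.25 + 0.18] = 3 + 1.24 = 4.24.
Under uncorrelated errors the observed covariances equal the true-score covariances, so only the own-variance terms attenuate.
True-score variance = [0.66 + 0.65 + 0.73] + 1.24 = 2.04 + 1.24 = 3.28.
Reliability = 3.28 / 4.24 = 0.774.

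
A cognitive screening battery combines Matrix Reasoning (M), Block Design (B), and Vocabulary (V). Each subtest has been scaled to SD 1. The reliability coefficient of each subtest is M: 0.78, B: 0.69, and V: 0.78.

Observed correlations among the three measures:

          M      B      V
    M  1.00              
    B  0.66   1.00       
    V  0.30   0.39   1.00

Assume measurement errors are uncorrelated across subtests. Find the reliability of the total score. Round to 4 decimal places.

0.8684

Var(M+B+V) = 3 + 2·[0.66 + 0.30 + 0.39] = 3 + 2.7 = 5.7.
Under uncorrelated errors the observed covariances equal the true-score covariances, so only the own-variance terms attenuate.
True-score variance = [0.78 + 0.69 + 0.78] + 2.7 = 2.25 + 2.7 = 4.95.
Reliability = 4.95 / 5.7 = 0.8684.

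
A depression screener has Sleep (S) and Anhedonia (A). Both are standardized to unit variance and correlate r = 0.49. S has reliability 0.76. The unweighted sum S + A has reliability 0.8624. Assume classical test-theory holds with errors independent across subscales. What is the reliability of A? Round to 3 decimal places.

Var(S+A) = 2 + 2·0.49 = 2.980.
True-score variance = ρ_S + ρ_A + 2·0.49, so 0.8624 = (0.76 + ρ_A + 0.98) / 2.980.
ρ_A = 0.8624·2.980 − 0.76 − 0.98 = 0.830.

0.830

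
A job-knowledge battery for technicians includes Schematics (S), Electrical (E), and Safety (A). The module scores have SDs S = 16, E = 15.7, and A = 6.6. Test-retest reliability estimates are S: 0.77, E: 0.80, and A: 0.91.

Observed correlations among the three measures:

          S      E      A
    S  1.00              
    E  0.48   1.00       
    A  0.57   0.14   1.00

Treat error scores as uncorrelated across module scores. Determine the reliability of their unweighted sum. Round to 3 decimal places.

Var(S+E+A) = 16² + 15.7² + 6.6² + 2·[16·15.7·0.48 + 16·6.6·0.57 + 15.7·6.6·0.14] = 546.05 + 390.55 = 936.6.
With uncorrelated errors the cross-covariances are all true-score covariance, so they carry over unchanged; only the diagonal terms shrink to ρᵢσᵢ².
True-score variance = [16²·0.77 + 15.7²·0.80 + 6.6²·0.91] + 390.55 = 433.952 + 390.55 = 824.501.
Reliability = 824.501 / 936.6 = 0.880.

0.880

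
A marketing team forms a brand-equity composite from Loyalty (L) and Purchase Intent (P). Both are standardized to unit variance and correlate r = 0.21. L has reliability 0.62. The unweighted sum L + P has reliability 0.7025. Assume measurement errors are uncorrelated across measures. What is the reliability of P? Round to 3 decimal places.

Var(L+P) = 2 + 2·0.21 = 2.420.
True-score variance = ρ_L + ρ_P + 2·0.21, so 0.7025 = (0.62 + ρ_P + 0.42) / 2.420.
ρ_P = 0.7025·2.420 − 0.62 − 0.42 = 0.660.

0.660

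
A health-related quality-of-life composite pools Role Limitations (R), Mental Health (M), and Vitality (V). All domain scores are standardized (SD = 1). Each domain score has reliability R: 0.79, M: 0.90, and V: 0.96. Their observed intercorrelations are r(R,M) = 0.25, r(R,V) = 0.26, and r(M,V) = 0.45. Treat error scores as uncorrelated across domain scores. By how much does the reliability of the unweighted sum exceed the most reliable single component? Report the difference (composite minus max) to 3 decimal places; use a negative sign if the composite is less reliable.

-0.031

Var(sum) = 3 + 1.92 = 4.92; true-score variance = 2.65 + 1.92 = 4.57; composite reliability = 0.9289.
Max component reliability = 0.9600.
Difference = 0.9289 − 0.9600 = -0.031.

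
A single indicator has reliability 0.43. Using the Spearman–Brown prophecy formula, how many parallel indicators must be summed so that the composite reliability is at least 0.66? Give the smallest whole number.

3

k ≥ ρ*(1−ρ₁)/(ρ₁(1−ρ*)) = 0.66·0.57 / (0.43·0.34) = 2.573.
Smallest integer k = 3.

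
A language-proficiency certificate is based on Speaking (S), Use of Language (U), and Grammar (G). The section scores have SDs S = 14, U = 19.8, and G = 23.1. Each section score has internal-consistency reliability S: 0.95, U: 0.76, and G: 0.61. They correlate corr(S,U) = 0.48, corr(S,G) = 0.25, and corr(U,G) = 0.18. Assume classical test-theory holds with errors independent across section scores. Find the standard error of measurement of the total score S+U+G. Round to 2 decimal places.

17.66

Var(total) = 1121.65 + 592.469 = 1714.12.
True-score variance = 809.652 + 592.469 = 1402.12, so reliability = 0.8180.
Error variance = 1714.12 − 1402.12 = 311.998; SEM = √311.998 = 17.66.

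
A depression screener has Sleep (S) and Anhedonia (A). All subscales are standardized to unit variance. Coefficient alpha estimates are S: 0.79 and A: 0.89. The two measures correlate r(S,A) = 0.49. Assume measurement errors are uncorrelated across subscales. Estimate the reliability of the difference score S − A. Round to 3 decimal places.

0.686

Var(S−A) = 1 + 1 − 2·0.49 = 2 − 0.98 = 1.02.
Under uncorrelated errors the observed covariances equal the true-score covariances, so only the own-variance terms attenuate.
True-score variance = [0.79 + 0.89] − 0.98 = 1.68 − 0.98 = 0.7.
Reliability = 0.7 / 1.02 = 0.686.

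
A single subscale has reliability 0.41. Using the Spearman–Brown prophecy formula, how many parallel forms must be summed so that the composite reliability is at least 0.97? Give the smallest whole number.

k ≥ ρ*(1−ρ₁)/(ρ₁(1−ρ*)) = 0.97·0.59 / (0.41·0.03) = 46.528.
Smallest integer k = 47.

47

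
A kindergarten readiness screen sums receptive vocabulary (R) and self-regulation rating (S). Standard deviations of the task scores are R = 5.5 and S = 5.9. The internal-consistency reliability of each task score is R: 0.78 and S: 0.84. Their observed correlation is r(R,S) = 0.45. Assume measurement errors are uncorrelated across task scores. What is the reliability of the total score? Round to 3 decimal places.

0.870

Var(R+S) = 5.5² + 5.9² + 2·[5.5·5.9·0.45] = 65.06 + 29.205 = 94.265.
Under uncorrelated errors the observed covariances equal the true-score covariances, so only the own-variance terms attenuate.
True-score variance = [5.5²·0.78 + 5.9²·0.84] + 29.205 = 52.8354 + 29.205 = 82.0404.
Reliability = 82.0404 / 94.265 = 0.870.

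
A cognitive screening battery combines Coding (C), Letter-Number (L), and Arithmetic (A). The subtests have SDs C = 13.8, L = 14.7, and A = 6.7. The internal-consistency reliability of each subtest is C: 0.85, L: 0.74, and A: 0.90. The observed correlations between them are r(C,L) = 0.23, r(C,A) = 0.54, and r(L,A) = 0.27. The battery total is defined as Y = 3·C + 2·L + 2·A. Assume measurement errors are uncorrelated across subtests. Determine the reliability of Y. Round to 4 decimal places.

0.8790

Var(Y) = 3²·13.8² + 2²·14.7² + 2²·6.7² + 2·[6·13.8·14.7·0.23 + 6·13.8·6.7·0.54 + 4·14.7·6.7·0.27] = 2757.88 + 1371.77 = 4129.65.
Because errors are independent across components, Cov(Tᵢ,Tⱼ) = Cov(Xᵢ,Xⱼ); the off-diagonal part of the true-score variance is the same as above.
True-score variance = [3²·13.8²·0.85 + 2²·14.7²·0.74 + 2²·6.7²·0.90] + 1371.77 = 2258.1 + 1371.77 = 3629.87.
Reliability = 3629.87 / 4129.65 = 0.8790.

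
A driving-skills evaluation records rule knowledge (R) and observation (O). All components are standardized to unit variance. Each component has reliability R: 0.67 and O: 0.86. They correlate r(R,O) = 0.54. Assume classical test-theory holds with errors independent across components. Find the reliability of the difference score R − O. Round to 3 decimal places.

0.489

Var(R−O) = 1 + 1 − 2·0.54 = 2 − 1.08 = 0.92.
Because errors are independent across components, Cov(Tᵢ,Tⱼ) = Cov(Xᵢ,Xⱼ); the off-diagonal part of the true-score variance is the same as above.
True-score variance = [0.67 + 0.86] − 1.08 = 1.53 − 1.08 = 0.45.
Reliability = 0.45 / 0.92 = 0.489.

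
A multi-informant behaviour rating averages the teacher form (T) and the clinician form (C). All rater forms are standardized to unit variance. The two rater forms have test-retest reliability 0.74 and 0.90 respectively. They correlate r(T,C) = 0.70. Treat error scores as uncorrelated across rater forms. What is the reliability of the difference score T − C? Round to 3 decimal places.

0.400

Var(T−C) = 1 + 1 − 2·0.70 = 2 − 1.4 = 0.6.
With uncorrelated errors the cross-covariances are all true-score covariance, so they carry over unchanged; only the diagonal terms shrink to ρᵢσᵢ².
True-score variance = [0.74 + 0.90] − 1.4 = 1.64 − 1.4 = 0.24.
Reliability = 0.24 / 0.6 = 0.400.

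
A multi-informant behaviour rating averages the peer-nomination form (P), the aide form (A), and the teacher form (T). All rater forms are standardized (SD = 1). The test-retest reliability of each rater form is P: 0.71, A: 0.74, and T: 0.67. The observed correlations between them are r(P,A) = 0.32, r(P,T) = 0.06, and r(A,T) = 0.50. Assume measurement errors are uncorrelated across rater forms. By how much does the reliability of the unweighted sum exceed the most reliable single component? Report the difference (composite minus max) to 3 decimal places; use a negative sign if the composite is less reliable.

Var(sum) = 3 + 1.76 = 4.76; true-score variance = 2.12 + 1.76 = 3.88; composite reliability = 0.8151.
Max component reliability = 0.7400.
Difference = 0.8151 − 0.7400 = 0.075.

0.075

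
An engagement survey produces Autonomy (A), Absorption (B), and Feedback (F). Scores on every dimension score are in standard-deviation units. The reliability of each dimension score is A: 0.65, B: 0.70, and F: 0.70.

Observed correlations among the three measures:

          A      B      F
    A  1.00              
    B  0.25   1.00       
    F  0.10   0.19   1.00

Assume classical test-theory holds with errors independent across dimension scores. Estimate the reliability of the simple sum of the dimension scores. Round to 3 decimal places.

0.767

Var(A+B+F) = 3 + 2·[0.25 + 0.10 + 0.19] = 3 + 1.08 = 4.08.
Under uncorrelated errors the observed covariances equal the true-score covariances, so only the own-variance terms attenuate.
True-score variance = [0.65 + 0.70 + 0.70] + 1.08 = 2.05 + 1.08 = 3.13.
Reliability = 3.13 / 4.08 = 0.767.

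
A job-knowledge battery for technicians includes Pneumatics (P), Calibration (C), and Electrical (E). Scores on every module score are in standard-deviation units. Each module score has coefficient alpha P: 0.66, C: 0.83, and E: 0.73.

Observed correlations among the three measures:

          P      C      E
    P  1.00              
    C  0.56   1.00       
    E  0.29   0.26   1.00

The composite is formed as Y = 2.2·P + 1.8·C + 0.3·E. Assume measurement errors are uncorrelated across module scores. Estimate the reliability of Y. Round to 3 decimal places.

Var(Y) = 2.2² + 1.8² + 0.3² + 2·[3.96·0.56 + 0.66·0.29 + 0.54·0.26] = 8.17 + 5.0988 = 13.2688.
Under uncorrelated errors the observed covariances equal the true-score covariances, so only the own-variance terms attenuate.
True-score variance = [2.2²·0.66 + 1.8²·0.83 + 0.3²·0.73] + 5.0988 = 5.9493 + 5.0988 = 11.0481.
Reliability = 11.0481 / 13.2688 = 0.833.

0.833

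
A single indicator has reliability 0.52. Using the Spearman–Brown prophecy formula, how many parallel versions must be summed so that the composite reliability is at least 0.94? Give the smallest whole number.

15

k ≥ ρ*(1−ρ₁)/(ρ₁(1−ρ*)) = 0.94·0.48 / (0.52·0.06) = 14.462.
Smallest integer k = 15.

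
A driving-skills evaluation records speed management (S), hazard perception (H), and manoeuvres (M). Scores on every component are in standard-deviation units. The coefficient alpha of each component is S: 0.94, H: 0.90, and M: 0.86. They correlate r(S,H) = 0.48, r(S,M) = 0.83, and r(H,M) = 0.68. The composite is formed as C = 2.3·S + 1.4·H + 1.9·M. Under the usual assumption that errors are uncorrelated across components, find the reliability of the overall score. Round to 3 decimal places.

Var(C) = 2.3² + 1.4² + 1.9² + 2·[3.22·0.48 + 4.37·0.83 + 2.66·0.68] = 10.86 + 13.963 = 24.823.
Because errors are independent across components, Cov(Tᵢ,Tⱼ) = Cov(Xᵢ,Xⱼ); the off-diagonal part of the true-score variance is the same as above.
True-score variance = [2.3²·0.94 + 1.4²·0.90 + 1.9²·0.86] + 13.963 = 9.8412 + 13.963 = 23.8042.
Reliability = 23.8042 / 24.823 = 0.959.

0.959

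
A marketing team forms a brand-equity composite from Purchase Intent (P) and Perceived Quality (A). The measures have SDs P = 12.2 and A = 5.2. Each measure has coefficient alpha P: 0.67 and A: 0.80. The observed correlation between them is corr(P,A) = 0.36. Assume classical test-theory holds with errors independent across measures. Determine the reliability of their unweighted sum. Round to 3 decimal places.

0.754

Var(P+A) = 12.2² + 5.2² + 2·[12.2·5.2·0.36] = 175.88 + 45.6768 = 221.557.
Because errors are independent across components, Cov(Tᵢ,Tⱼ) = Cov(Xᵢ,Xⱼ); the off-diagonal part of the true-score variance is the same as above.
True-score variance = [12.2²·0.67 + 5.2²·0.80] + 45.6768 = 121.355 + 45.6768 = 167.032.
Reliability = 167.032 / 221.557 = 0.754.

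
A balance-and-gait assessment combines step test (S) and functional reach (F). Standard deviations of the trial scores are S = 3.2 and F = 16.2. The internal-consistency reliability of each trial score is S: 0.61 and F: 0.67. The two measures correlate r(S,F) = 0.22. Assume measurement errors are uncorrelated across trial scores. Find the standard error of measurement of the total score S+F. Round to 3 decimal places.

9.518

Var(total) = 272.68 + 22.8096 = 295.49.
True-score variance = 182.081 + 22.8096 = 204.891, so reliability = 0.6934.
Error variance = 295.49 − 204.891 = 90.5988; SEM = √90.5988 = 9.518.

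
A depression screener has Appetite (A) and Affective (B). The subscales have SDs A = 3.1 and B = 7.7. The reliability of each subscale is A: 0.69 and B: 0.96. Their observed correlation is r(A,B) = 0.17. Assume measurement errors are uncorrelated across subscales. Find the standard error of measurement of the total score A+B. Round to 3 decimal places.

Var(total) = 68.9 + 8.1158 = 77.0158.
True-score variance = 63.5493 + 8.1158 = 71.6651, so reliability = 0.9305.
Error variance = 77.0158 − 71.6651 = 5.3507; SEM = √5.3507 = 2.313.

2.313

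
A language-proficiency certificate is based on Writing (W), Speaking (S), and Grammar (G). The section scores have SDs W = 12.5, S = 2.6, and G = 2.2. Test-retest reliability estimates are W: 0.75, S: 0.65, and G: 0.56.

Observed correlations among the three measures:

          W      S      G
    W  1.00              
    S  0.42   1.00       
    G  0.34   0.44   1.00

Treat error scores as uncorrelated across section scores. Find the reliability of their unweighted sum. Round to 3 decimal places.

Var(W+S+G) = 12.5² + 2.6² + 2.2² + 2·[12.5·2.6·0.42 + 12.5·2.2·0.34 + 2.6·2.2·0.44] = 167.85 + 51.0336 = 218.884.
Under uncorrelated errors the observed covariances equal the true-score covariances, so only the own-variance terms attenuate.
True-score variance = [12.5²·0.75 + 2.6²·0.65 + 2.2²·0.56] + 51.0336 = 124.292 + 51.0336 = 175.326.
Reliability = 175.326 / 218.884 = 0.801.

0.801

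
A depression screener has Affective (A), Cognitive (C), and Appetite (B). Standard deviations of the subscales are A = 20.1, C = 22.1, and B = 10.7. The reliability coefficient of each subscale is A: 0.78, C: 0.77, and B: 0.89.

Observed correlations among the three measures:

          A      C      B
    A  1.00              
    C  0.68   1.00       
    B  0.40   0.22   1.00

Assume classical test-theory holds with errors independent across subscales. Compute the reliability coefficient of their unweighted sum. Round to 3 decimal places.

0.887

Var(A+C+B) = 20.1² + 22.1² + 10.7² + 2·[20.1·22.1·0.68 + 20.1·10.7·0.40 + 22.1·10.7·0.22] = 1006.91 + 880.228 = 1887.14.
Because errors are independent across components, Cov(Tᵢ,Tⱼ) = Cov(Xᵢ,Xⱼ); the off-diagonal part of the true-score variance is the same as above.
True-score variance = [20.1²·0.78 + 22.1²·0.77 + 10.7²·0.89] + 880.228 = 793.1 + 880.228 = 1673.33.
Reliability = 1673.33 / 1887.14 = 0.887.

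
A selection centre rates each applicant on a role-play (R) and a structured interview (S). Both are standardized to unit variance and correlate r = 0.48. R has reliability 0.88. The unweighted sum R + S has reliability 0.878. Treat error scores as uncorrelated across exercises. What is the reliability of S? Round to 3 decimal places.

0.759

Var(R+S) = 2 + 2·0.48 = 2.960.
True-score variance = ρ_R + ρ_S + 2·0.48, so 0.878 = (0.88 + ρ_S + 0.96) / 2.960.
ρ_S = 0.878·2.960 − 0.88 − 0.96 = 0.759.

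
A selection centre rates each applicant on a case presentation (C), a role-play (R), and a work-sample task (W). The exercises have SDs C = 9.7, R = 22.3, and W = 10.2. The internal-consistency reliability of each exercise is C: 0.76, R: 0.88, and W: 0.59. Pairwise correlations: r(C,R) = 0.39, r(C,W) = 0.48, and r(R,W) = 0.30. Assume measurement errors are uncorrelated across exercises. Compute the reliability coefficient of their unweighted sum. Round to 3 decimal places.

Var(C+R+W) = 9.7² + 22.3² + 10.2² + 2·[9.7·22.3·0.39 + 9.7·10.2·0.48 + 22.3·10.2·0.30] = 695.42 + 400.18 = 1095.6.
With uncorrelated errors the cross-covariances are all true-score covariance, so they carry over unchanged; only the diagonal terms shrink to ρᵢσᵢ².
True-score variance = [9.7²·0.76 + 22.3²·0.88 + 10.2²·0.59] + 400.18 = 570.507 + 400.18 = 970.687.
Reliability = 970.687 / 1095.6 = 0.886.

0.886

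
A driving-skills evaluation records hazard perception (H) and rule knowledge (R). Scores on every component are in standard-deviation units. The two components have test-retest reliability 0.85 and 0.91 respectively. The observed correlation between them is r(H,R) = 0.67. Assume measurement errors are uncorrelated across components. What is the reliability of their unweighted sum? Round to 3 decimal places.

Var(H+R) = 2 + 2·[0.67] = 2 + 1.34 = 3.34.
Because errors are independent across components, Cov(Tᵢ,Tⱼ) = Cov(Xᵢ,Xⱼ); the off-diagonal part of the true-score variance is the same as above.
True-score variance = [0.85 + 0.91] + 1.34 = 1.76 + 1.34 = 3.1.
Reliability = 3.1 / 3.34 = 0.928.

0.928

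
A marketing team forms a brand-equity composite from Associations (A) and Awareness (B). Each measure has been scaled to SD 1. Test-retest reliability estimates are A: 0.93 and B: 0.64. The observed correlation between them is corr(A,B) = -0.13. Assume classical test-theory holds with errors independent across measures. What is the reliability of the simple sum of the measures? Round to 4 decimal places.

0.7529

Var(A+B) = 2 + 2·[(-0.13)] = 2 − 0.26 = 1.74.
With uncorrelated errors the cross-covariances are all true-score covariance, so they carry over unchanged; only the diagonal terms shrink to ρᵢσᵢ².
True-score variance = [0.93 + 0.64] − 0.26 = 1.57 − 0.26 = 1.31.
Reliability = 1.31 / 1.74 = 0.7529.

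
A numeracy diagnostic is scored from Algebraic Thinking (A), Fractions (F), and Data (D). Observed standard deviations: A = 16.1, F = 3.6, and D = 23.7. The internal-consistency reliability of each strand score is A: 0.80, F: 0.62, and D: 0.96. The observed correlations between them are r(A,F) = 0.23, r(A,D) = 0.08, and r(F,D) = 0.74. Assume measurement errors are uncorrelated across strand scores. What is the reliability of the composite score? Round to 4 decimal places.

0.9244

Var(A+F+D) = 16.1² + 3.6² + 23.7² + 2·[16.1·3.6·0.23 + 16.1·23.7·0.08 + 3.6·23.7·0.74] = 833.86 + 213.986 = 1047.85.
Under uncorrelated errors the observed covariances equal the true-score covariances, so only the own-variance terms attenuate.
True-score variance = [16.1²·0.80 + 3.6²·0.62 + 23.7²·0.96] + 213.986 = 754.626 + 213.986 = 968.612.
Reliability = 968.612 / 1047.85 = 0.9244.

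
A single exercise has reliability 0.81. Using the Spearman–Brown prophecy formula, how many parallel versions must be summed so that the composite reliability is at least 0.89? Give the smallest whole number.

k ≥ ρ*(1−ρ₁)/(ρ₁(1−ρ*)) = 0.89·0.19 / (0.81·0.11) = 1.898.
Smallest integer k = 2.

2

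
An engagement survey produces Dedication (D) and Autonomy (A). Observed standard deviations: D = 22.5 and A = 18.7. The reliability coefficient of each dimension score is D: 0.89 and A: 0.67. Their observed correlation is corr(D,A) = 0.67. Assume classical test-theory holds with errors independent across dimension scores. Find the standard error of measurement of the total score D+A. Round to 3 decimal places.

Var(total) = 855.94 + 563.805 = 1419.75.
True-score variance = 684.855 + 563.805 = 1248.66, so reliability = 0.8795.
Error variance = 1419.75 − 1248.66 = 171.085; SEM = √171.085 = 13.080.

13.080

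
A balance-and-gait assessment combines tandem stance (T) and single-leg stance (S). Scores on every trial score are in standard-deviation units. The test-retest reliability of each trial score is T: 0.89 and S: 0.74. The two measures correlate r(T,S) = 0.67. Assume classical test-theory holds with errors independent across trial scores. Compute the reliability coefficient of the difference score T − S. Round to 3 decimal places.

Var(T−S) = 1 + 1 − 2·0.67 = 2 − 1.34 = 0.66.
Under uncorrelated errors the observed covariances equal the true-score covariances, so only the own-variance terms attenuate.
True-score variance = [0.89 + 0.74] − 1.34 = 1.63 − 1.34 = 0.29.
Reliability = 0.29 / 0.66 = 0.439.

0.439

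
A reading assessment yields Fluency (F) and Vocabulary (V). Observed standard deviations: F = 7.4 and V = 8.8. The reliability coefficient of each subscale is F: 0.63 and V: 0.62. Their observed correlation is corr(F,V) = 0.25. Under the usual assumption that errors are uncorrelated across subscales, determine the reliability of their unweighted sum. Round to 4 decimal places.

Var(F+V) = 7.4² + 8.8² + 2·[7.4·8.8·0.25] = 132.2 + 32.56 = 164.76.
With uncorrelated errors the cross-covariances are all true-score covariance, so they carry over unchanged; only the diagonal terms shrink to ρᵢσᵢ².
True-score variance = [7.4²·0.63 + 8.8²·0.62] + 32.56 = 82.5116 + 32.56 = 115.072.
Reliability = 115.072 / 164.76 = 0.6984.

0.6984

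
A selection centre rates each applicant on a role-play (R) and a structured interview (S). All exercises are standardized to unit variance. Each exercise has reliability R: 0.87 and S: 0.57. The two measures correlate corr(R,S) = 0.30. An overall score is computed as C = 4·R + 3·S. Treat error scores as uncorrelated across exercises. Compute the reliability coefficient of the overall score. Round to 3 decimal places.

0.815

Var(C) = 4² + 3² + 2·[12·0.30] = 25 + 7.2 = 32.2.
Because errors are independent across components, Cov(Tᵢ,Tⱼ) = Cov(Xᵢ,Xⱼ); the off-diagonal part of the true-score variance is the same as above.
True-score variance = [4²·0.87 + 3²·0.57] + 7.2 = 19.05 + 7.2 = 26.25.
Reliability = 26.25 / 32.2 = 0.815.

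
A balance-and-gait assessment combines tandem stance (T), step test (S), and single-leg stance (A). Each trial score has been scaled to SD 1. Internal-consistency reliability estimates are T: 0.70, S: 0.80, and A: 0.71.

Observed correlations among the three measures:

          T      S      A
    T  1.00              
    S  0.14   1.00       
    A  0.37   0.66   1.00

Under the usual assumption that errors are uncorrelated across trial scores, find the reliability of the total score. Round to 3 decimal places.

Var(T+S+A) = 3 + 2·[0.14 + 0.37 + 0.66] = 3 + 2.34 = 5.34.
Under uncorrelated errors the observed covariances equal the true-score covariances, so only the own-variance terms attenuate.
True-score variance = [0.70 + 0.80 + 0.71] + 2.34 = 2.21 + 2.34 = 4.55.
Reliability = 4.55 / 5.34 = 0.852.

0.852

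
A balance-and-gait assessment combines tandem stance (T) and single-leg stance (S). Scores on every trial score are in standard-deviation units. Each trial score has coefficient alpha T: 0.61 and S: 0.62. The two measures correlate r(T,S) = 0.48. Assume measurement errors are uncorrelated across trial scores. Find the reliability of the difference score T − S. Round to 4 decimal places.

Var(T−S) = 1 + 1 − 2·0.48 = 2 − 0.96 = 1.04.
Because errors are independent across components, Cov(Tᵢ,Tⱼ) = Cov(Xᵢ,Xⱼ); the off-diagonal part of the true-score variance is the same as above.
True-score variance = [0.61 + 0.62] − 0.96 = 1.23 − 0.96 = 0.27.
Reliability = 0.27 / 1.04 = 0.2596.

0.2596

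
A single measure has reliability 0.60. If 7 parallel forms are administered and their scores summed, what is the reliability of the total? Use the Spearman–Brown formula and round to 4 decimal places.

ρ_k = kρ / (1 + (k−1)ρ) = 7·0.60 / (1 + 6·0.60) = 4.200 / 4.600 = 0.9130.

0.9130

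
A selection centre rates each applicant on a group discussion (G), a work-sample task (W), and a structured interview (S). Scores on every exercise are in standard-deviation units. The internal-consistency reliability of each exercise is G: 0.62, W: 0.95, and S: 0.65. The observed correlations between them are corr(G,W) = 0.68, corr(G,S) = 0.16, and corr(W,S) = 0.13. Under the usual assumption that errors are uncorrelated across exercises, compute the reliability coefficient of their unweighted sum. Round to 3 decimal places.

Var(G+W+S) = 3 + 2·[0.68 + 0.16 + 0.13] = 3 + 1.94 = 4.94.
Under uncorrelated errors the observed covariances equal the true-score covariances, so only the own-variance terms attenuate.
True-score variance = [0.62 + 0.95 + 0.65] + 1.94 = 2.22 + 1.94 = 4.16.
Reliability = 4.16 / 4.94 = 0.842.

0.842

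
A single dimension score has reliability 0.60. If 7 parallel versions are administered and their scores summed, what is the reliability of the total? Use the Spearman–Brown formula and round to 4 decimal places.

0.9130

ρ_k = kρ / (1 + (k−1)ρ) = 7·0.60 / (1 + 6·0.60) = 4.200 / 4.600 = 0.9130.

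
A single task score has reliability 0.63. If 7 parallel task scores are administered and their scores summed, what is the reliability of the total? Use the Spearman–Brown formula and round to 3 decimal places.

0.923

ρ_k = kρ / (1 + (k−1)ρ) = 7·0.63 / (1 + 6·0.63) = 4.410 / 4.780 = 0.923.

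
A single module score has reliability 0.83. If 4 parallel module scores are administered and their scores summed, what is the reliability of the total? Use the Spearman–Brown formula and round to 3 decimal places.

ρ_k = kρ / (1 + (k−1)ρ) = 4·0.83 / (1 + 3·0.83) = 3.320 / 3.490 = 0.951.

0.951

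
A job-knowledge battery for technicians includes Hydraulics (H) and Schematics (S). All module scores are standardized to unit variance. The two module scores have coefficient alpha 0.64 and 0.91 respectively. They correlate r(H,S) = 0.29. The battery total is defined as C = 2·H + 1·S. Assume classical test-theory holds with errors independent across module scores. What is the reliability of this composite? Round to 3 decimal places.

Var(C) = 2² + 1 + 2·[2·0.29] = 5 + 1.16 = 6.16.
Because errors are independent across components, Cov(Tᵢ,Tⱼ) = Cov(Xᵢ,Xⱼ); the off-diagonal part of the true-score variance is the same as above.
True-score variance = [2²·0.64 + 0.91] + 1.16 = 3.47 + 1.16 = 4.63.
Reliability = 4.63 / 6.16 = 0.752.

0.752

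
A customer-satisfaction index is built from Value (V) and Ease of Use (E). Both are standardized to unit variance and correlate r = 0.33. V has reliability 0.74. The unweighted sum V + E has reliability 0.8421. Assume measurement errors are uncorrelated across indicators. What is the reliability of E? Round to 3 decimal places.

Var(V+E) = 2 + 2·0.33 = 2.660.
True-score variance = ρ_V + ρ_E + 2·0.33, so 0.8421 = (0.74 + ρ_E + 0.66) / 2.660.
ρ_E = 0.8421·2.660 − 0.74 − 0.66 = 0.840.

0.840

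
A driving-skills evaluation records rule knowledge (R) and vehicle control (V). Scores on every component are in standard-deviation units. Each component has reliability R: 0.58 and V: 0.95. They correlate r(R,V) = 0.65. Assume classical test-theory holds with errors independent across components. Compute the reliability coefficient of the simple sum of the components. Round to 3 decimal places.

0.858

Var(R+V) = 2 + 2·[0.65] = 2 + 1.3 = 3.3.
With uncorrelated errors the cross-covariances are all true-score covariance, so they carry over unchanged; only the diagonal terms shrink to ρᵢσᵢ².
True-score variance = [0.58 + 0.95] + 1.3 = 1.53 + 1.3 = 2.83.
Reliability = 2.83 / 3.3 = 0.858.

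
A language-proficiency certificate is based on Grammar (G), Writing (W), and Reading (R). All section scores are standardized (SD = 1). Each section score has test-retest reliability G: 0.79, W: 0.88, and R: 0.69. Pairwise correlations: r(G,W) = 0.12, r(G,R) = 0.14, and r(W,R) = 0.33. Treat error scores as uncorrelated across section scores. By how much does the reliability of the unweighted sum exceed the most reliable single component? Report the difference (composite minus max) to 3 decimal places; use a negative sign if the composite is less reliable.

Var(sum) = 3 + 1.18 = 4.18; true-score variance = 2.36 + 1.18 = 3.54; composite reliability = 0.8469.
Max component reliability = 0.8800.
Difference = 0.8469 − 0.8800 = -0.033.

-0.033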